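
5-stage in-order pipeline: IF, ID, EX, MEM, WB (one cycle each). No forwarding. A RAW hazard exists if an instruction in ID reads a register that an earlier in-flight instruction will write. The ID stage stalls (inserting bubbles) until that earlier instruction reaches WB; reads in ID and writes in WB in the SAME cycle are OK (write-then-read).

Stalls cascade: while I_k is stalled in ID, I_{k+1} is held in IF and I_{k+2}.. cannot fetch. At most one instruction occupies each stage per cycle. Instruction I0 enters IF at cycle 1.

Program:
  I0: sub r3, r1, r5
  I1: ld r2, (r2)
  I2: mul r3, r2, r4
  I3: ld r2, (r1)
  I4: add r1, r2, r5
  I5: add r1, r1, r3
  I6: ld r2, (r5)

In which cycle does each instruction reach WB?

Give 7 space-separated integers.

Answer: 5 6 9 10 13 16 17

Derivation:
I0 sub r3 <- r1,r5: IF@1 ID@2 stall=0 (-) EX@3 MEM@4 WB@5
I1 ld r2 <- r2: IF@2 ID@3 stall=0 (-) EX@4 MEM@5 WB@6
I2 mul r3 <- r2,r4: IF@3 ID@4 stall=2 (RAW on I1.r2 (WB@6)) EX@7 MEM@8 WB@9
I3 ld r2 <- r1: IF@4 ID@7 stall=0 (-) EX@8 MEM@9 WB@10
I4 add r1 <- r2,r5: IF@7 ID@8 stall=2 (RAW on I3.r2 (WB@10)) EX@11 MEM@12 WB@13
I5 add r1 <- r1,r3: IF@8 ID@11 stall=2 (RAW on I4.r1 (WB@13)) EX@14 MEM@15 WB@16
I6 ld r2 <- r5: IF@11 ID@14 stall=0 (-) EX@15 MEM@16 WB@17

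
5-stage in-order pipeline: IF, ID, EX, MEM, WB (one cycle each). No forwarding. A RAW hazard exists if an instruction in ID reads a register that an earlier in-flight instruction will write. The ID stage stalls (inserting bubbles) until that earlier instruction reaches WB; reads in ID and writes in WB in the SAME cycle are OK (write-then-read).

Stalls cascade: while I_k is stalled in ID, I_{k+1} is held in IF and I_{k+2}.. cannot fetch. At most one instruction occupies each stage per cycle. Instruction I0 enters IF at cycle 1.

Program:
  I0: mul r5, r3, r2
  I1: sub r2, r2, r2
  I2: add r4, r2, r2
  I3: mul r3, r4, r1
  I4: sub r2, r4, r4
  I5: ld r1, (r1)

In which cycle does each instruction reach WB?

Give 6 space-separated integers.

I0 mul r5 <- r3,r2: IF@1 ID@2 stall=0 (-) EX@3 MEM@4 WB@5
I1 sub r2 <- r2,r2: IF@2 ID@3 stall=0 (-) EX@4 MEM@5 WB@6
I2 add r4 <- r2,r2: IF@3 ID@4 stall=2 (RAW on I1.r2 (WB@6)) EX@7 MEM@8 WB@9
I3 mul r3 <- r4,r1: IF@4 ID@7 stall=2 (RAW on I2.r4 (WB@9)) EX@10 MEM@11 WB@12
I4 sub r2 <- r4,r4: IF@7 ID@10 stall=0 (-) EX@11 MEM@12 WB@13
I5 ld r1 <- r1: IF@10 ID@11 stall=0 (-) EX@12 MEM@13 WB@14

Answer: 5 6 9 12 13 14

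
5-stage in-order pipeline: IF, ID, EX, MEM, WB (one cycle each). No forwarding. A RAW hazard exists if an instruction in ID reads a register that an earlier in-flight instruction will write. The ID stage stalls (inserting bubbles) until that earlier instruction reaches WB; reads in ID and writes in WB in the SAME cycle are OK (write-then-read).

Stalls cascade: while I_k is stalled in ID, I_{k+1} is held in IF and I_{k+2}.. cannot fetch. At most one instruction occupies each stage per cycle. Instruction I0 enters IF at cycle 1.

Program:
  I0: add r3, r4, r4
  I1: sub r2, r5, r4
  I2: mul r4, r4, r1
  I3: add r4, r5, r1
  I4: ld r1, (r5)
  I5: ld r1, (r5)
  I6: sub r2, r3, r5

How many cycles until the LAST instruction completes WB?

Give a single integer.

Answer: 11

Derivation:
I0 add r3 <- r4,r4: IF@1 ID@2 stall=0 (-) EX@3 MEM@4 WB@5
I1 sub r2 <- r5,r4: IF@2 ID@3 stall=0 (-) EX@4 MEM@5 WB@6
I2 mul r4 <- r4,r1: IF@3 ID@4 stall=0 (-) EX@5 MEM@6 WB@7
I3 add r4 <- r5,r1: IF@4 ID@5 stall=0 (-) EX@6 MEM@7 WB@8
I4 ld r1 <- r5: IF@5 ID@6 stall=0 (-) EX@7 MEM@8 WB@9
I5 ld r1 <- r5: IF@6 ID@7 stall=0 (-) EX@8 MEM@9 WB@10
I6 sub r2 <- r3,r5: IF@7 ID@8 stall=0 (-) EX@9 MEM@10 WB@11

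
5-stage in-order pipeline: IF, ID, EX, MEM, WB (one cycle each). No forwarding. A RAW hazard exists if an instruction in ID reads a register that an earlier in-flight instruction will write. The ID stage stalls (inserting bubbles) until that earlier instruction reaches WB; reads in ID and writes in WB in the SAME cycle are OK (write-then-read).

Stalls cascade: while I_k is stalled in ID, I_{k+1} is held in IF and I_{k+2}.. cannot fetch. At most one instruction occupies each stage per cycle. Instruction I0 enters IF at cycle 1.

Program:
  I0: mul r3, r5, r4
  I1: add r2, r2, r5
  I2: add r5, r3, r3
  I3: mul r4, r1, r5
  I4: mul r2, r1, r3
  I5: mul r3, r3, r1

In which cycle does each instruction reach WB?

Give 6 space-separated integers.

I0 mul r3 <- r5,r4: IF@1 ID@2 stall=0 (-) EX@3 MEM@4 WB@5
I1 add r2 <- r2,r5: IF@2 ID@3 stall=0 (-) EX@4 MEM@5 WB@6
I2 add r5 <- r3,r3: IF@3 ID@4 stall=1 (RAW on I0.r3 (WB@5)) EX@6 MEM@7 WB@8
I3 mul r4 <- r1,r5: IF@4 ID@6 stall=2 (RAW on I2.r5 (WB@8)) EX@9 MEM@10 WB@11
I4 mul r2 <- r1,r3: IF@6 ID@9 stall=0 (-) EX@10 MEM@11 WB@12
I5 mul r3 <- r3,r1: IF@9 ID@10 stall=0 (-) EX@11 MEM@12 WB@13

Answer: 5 6 8 11 12 13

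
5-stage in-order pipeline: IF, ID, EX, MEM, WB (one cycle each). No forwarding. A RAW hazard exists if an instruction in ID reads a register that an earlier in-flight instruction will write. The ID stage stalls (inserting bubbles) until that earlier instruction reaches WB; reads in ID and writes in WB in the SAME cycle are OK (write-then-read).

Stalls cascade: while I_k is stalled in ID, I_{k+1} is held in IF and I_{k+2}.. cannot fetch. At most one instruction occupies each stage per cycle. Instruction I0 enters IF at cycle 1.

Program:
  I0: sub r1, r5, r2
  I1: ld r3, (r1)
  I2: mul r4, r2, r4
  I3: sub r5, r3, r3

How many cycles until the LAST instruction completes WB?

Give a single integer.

I0 sub r1 <- r5,r2: IF@1 ID@2 stall=0 (-) EX@3 MEM@4 WB@5
I1 ld r3 <- r1: IF@2 ID@3 stall=2 (RAW on I0.r1 (WB@5)) EX@6 MEM@7 WB@8
I2 mul r4 <- r2,r4: IF@3 ID@6 stall=0 (-) EX@7 MEM@8 WB@9
I3 sub r5 <- r3,r3: IF@6 ID@7 stall=1 (RAW on I1.r3 (WB@8)) EX@9 MEM@10 WB@11

Answer: 11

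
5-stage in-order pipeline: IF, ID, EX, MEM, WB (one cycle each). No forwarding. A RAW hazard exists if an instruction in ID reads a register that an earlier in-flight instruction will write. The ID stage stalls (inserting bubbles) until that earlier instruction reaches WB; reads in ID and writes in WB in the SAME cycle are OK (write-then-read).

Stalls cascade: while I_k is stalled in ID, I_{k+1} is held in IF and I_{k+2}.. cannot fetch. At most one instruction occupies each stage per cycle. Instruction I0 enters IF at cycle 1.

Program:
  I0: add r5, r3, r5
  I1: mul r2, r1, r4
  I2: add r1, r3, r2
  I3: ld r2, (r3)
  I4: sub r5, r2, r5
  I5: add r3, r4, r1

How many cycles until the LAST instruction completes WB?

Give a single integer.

Answer: 14

Derivation:
I0 add r5 <- r3,r5: IF@1 ID@2 stall=0 (-) EX@3 MEM@4 WB@5
I1 mul r2 <- r1,r4: IF@2 ID@3 stall=0 (-) EX@4 MEM@5 WB@6
I2 add r1 <- r3,r2: IF@3 ID@4 stall=2 (RAW on I1.r2 (WB@6)) EX@7 MEM@8 WB@9
I3 ld r2 <- r3: IF@4 ID@7 stall=0 (-) EX@8 MEM@9 WB@10
I4 sub r5 <- r2,r5: IF@7 ID@8 stall=2 (RAW on I3.r2 (WB@10)) EX@11 MEM@12 WB@13
I5 add r3 <- r4,r1: IF@8 ID@11 stall=0 (-) EX@12 MEM@13 WB@14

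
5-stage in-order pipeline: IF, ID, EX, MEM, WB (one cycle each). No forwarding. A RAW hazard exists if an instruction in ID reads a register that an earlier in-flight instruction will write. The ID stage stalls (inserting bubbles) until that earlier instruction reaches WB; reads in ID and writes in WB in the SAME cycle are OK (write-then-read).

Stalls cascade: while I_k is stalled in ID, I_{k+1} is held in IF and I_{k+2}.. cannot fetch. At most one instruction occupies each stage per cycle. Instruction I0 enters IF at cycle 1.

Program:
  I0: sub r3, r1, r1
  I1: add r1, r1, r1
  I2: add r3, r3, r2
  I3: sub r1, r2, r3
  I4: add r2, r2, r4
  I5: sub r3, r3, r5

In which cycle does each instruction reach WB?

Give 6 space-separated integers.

Answer: 5 6 8 11 12 13

Derivation:
I0 sub r3 <- r1,r1: IF@1 ID@2 stall=0 (-) EX@3 MEM@4 WB@5
I1 add r1 <- r1,r1: IF@2 ID@3 stall=0 (-) EX@4 MEM@5 WB@6
I2 add r3 <- r3,r2: IF@3 ID@4 stall=1 (RAW on I0.r3 (WB@5)) EX@6 MEM@7 WB@8
I3 sub r1 <- r2,r3: IF@4 ID@6 stall=2 (RAW on I2.r3 (WB@8)) EX@9 MEM@10 WB@11
I4 add r2 <- r2,r4: IF@6 ID@9 stall=0 (-) EX@10 MEM@11 WB@12
I5 sub r3 <- r3,r5: IF@9 ID@10 stall=0 (-) EX@11 MEM@12 WB@13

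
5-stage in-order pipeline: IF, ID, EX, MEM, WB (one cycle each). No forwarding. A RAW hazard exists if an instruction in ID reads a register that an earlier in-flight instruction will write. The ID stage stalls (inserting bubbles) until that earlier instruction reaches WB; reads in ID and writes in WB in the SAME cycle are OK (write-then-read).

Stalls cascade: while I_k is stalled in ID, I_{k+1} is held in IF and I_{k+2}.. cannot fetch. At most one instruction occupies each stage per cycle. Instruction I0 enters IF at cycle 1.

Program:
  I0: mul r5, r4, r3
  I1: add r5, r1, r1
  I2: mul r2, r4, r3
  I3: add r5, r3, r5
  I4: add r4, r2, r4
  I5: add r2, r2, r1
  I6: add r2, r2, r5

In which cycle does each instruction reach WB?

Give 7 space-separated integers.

I0 mul r5 <- r4,r3: IF@1 ID@2 stall=0 (-) EX@3 MEM@4 WB@5
I1 add r5 <- r1,r1: IF@2 ID@3 stall=0 (-) EX@4 MEM@5 WB@6
I2 mul r2 <- r4,r3: IF@3 ID@4 stall=0 (-) EX@5 MEM@6 WB@7
I3 add r5 <- r3,r5: IF@4 ID@5 stall=1 (RAW on I1.r5 (WB@6)) EX@7 MEM@8 WB@9
I4 add r4 <- r2,r4: IF@5 ID@7 stall=0 (-) EX@8 MEM@9 WB@10
I5 add r2 <- r2,r1: IF@7 ID@8 stall=0 (-) EX@9 MEM@10 WB@11
I6 add r2 <- r2,r5: IF@8 ID@9 stall=2 (RAW on I5.r2 (WB@11)) EX@12 MEM@13 WB@14

Answer: 5 6 7 9 10 11 14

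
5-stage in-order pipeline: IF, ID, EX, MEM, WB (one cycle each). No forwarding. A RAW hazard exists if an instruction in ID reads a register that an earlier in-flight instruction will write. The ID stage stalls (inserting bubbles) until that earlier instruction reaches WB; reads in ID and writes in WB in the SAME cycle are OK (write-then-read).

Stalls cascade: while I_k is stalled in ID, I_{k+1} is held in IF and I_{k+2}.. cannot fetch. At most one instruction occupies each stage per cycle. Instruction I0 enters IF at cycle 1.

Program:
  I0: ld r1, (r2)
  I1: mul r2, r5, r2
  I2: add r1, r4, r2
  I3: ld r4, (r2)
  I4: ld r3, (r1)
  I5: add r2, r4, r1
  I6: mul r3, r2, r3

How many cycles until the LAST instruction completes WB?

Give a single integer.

Answer: 16

Derivation:
I0 ld r1 <- r2: IF@1 ID@2 stall=0 (-) EX@3 MEM@4 WB@5
I1 mul r2 <- r5,r2: IF@2 ID@3 stall=0 (-) EX@4 MEM@5 WB@6
I2 add r1 <- r4,r2: IF@3 ID@4 stall=2 (RAW on I1.r2 (WB@6)) EX@7 MEM@8 WB@9
I3 ld r4 <- r2: IF@4 ID@7 stall=0 (-) EX@8 MEM@9 WB@10
I4 ld r3 <- r1: IF@7 ID@8 stall=1 (RAW on I2.r1 (WB@9)) EX@10 MEM@11 WB@12
I5 add r2 <- r4,r1: IF@8 ID@10 stall=0 (-) EX@11 MEM@12 WB@13
I6 mul r3 <- r2,r3: IF@10 ID@11 stall=2 (RAW on I5.r2 (WB@13)) EX@14 MEM@15 WB@16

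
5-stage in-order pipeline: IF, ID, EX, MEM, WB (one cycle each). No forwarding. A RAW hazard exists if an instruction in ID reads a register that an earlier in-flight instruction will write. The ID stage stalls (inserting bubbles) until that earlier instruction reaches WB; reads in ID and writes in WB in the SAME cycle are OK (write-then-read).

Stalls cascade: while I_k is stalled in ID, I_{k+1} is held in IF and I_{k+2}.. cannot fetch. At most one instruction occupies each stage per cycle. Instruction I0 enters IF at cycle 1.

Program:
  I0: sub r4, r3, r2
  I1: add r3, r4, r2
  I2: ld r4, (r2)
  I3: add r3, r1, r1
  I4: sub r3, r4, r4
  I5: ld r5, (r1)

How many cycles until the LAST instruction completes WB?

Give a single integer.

Answer: 13

Derivation:
I0 sub r4 <- r3,r2: IF@1 ID@2 stall=0 (-) EX@3 MEM@4 WB@5
I1 add r3 <- r4,r2: IF@2 ID@3 stall=2 (RAW on I0.r4 (WB@5)) EX@6 MEM@7 WB@8
I2 ld r4 <- r2: IF@3 ID@6 stall=0 (-) EX@7 MEM@8 WB@9
I3 add r3 <- r1,r1: IF@6 ID@7 stall=0 (-) EX@8 MEM@9 WB@10
I4 sub r3 <- r4,r4: IF@7 ID@8 stall=1 (RAW on I2.r4 (WB@9)) EX@10 MEM@11 WB@12
I5 ld r5 <- r1: IF@8 ID@10 stall=0 (-) EX@11 MEM@12 WB@13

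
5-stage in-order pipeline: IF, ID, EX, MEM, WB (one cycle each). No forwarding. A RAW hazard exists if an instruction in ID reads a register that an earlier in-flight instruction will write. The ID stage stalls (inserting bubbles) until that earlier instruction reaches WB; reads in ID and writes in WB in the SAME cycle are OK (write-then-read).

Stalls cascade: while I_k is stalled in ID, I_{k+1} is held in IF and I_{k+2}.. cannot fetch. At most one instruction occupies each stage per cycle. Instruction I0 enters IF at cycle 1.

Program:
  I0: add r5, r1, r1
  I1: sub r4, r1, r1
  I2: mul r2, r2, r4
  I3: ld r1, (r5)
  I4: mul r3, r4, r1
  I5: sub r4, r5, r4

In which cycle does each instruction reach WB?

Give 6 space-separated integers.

Answer: 5 6 9 10 13 14

Derivation:
I0 add r5 <- r1,r1: IF@1 ID@2 stall=0 (-) EX@3 MEM@4 WB@5
I1 sub r4 <- r1,r1: IF@2 ID@3 stall=0 (-) EX@4 MEM@5 WB@6
I2 mul r2 <- r2,r4: IF@3 ID@4 stall=2 (RAW on I1.r4 (WB@6)) EX@7 MEM@8 WB@9
I3 ld r1 <- r5: IF@4 ID@7 stall=0 (-) EX@8 MEM@9 WB@10
I4 mul r3 <- r4,r1: IF@7 ID@8 stall=2 (RAW on I3.r1 (WB@10)) EX@11 MEM@12 WB@13
I5 sub r4 <- r5,r4: IF@8 ID@11 stall=0 (-) EX@12 MEM@13 WB@14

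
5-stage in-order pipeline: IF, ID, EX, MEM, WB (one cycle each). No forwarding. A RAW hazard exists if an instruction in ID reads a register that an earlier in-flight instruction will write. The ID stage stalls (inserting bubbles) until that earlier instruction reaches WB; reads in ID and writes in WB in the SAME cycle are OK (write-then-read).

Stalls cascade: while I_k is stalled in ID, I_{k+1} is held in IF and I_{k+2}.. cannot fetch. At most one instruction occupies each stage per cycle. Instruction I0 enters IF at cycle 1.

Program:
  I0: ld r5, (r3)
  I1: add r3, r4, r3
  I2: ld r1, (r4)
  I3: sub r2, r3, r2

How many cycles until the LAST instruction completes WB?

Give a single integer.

I0 ld r5 <- r3: IF@1 ID@2 stall=0 (-) EX@3 MEM@4 WB@5
I1 add r3 <- r4,r3: IF@2 ID@3 stall=0 (-) EX@4 MEM@5 WB@6
I2 ld r1 <- r4: IF@3 ID@4 stall=0 (-) EX@5 MEM@6 WB@7
I3 sub r2 <- r3,r2: IF@4 ID@5 stall=1 (RAW on I1.r3 (WB@6)) EX@7 MEM@8 WB@9

Answer: 9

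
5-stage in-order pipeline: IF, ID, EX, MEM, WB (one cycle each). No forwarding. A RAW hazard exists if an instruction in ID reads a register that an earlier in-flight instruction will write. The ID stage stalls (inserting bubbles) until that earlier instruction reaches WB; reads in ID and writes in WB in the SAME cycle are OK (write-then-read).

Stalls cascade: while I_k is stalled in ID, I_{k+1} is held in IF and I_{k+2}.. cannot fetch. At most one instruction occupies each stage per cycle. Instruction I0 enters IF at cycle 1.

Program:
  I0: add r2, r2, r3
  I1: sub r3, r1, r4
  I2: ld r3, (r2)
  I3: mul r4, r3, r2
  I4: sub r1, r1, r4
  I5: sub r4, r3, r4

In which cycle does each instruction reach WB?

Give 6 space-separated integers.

I0 add r2 <- r2,r3: IF@1 ID@2 stall=0 (-) EX@3 MEM@4 WB@5
I1 sub r3 <- r1,r4: IF@2 ID@3 stall=0 (-) EX@4 MEM@5 WB@6
I2 ld r3 <- r2: IF@3 ID@4 stall=1 (RAW on I0.r2 (WB@5)) EX@6 MEM@7 WB@8
I3 mul r4 <- r3,r2: IF@4 ID@6 stall=2 (RAW on I2.r3 (WB@8)) EX@9 MEM@10 WB@11
I4 sub r1 <- r1,r4: IF@6 ID@9 stall=2 (RAW on I3.r4 (WB@11)) EX@12 MEM@13 WB@14
I5 sub r4 <- r3,r4: IF@9 ID@12 stall=0 (-) EX@13 MEM@14 WB@15

Answer: 5 6 8 11 14 15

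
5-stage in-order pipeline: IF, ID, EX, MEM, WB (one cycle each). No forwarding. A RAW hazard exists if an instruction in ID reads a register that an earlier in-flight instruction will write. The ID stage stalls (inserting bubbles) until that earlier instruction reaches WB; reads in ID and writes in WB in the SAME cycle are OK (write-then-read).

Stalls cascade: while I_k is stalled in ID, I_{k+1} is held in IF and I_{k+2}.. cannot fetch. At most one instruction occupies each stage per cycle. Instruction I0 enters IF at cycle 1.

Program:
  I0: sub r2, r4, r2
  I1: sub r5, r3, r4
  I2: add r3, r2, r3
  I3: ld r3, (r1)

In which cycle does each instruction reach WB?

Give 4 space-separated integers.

Answer: 5 6 8 9

Derivation:
I0 sub r2 <- r4,r2: IF@1 ID@2 stall=0 (-) EX@3 MEM@4 WB@5
I1 sub r5 <- r3,r4: IF@2 ID@3 stall=0 (-) EX@4 MEM@5 WB@6
I2 add r3 <- r2,r3: IF@3 ID@4 stall=1 (RAW on I0.r2 (WB@5)) EX@6 MEM@7 WB@8
I3 ld r3 <- r1: IF@4 ID@6 stall=0 (-) EX@7 MEM@8 WB@9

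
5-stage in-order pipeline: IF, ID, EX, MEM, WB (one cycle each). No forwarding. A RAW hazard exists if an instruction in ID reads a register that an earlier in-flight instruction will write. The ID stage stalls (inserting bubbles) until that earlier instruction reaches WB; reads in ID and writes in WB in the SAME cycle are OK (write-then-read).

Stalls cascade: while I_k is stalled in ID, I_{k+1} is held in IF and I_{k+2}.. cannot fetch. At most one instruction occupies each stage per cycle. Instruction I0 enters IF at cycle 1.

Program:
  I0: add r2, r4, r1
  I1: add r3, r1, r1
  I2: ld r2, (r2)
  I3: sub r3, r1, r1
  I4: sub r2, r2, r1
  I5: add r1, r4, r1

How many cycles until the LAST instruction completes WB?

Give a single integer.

Answer: 12

Derivation:
I0 add r2 <- r4,r1: IF@1 ID@2 stall=0 (-) EX@3 MEM@4 WB@5
I1 add r3 <- r1,r1: IF@2 ID@3 stall=0 (-) EX@4 MEM@5 WB@6
I2 ld r2 <- r2: IF@3 ID@4 stall=1 (RAW on I0.r2 (WB@5)) EX@6 MEM@7 WB@8
I3 sub r3 <- r1,r1: IF@4 ID@6 stall=0 (-) EX@7 MEM@8 WB@9
I4 sub r2 <- r2,r1: IF@6 ID@7 stall=1 (RAW on I2.r2 (WB@8)) EX@9 MEM@10 WB@11
I5 add r1 <- r4,r1: IF@7 ID@9 stall=0 (-) EX@10 MEM@11 WB@12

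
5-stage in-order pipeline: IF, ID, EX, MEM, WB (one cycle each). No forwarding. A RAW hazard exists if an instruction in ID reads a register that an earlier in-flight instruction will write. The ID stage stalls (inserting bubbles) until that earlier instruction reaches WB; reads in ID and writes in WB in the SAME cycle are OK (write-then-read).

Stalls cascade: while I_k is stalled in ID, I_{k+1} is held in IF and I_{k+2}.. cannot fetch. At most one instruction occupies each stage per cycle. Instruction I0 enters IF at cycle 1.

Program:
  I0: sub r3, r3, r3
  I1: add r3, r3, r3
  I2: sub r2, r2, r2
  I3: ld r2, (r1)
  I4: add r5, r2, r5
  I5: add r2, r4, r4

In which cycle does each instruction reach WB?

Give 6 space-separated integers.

I0 sub r3 <- r3,r3: IF@1 ID@2 stall=0 (-) EX@3 MEM@4 WB@5
I1 add r3 <- r3,r3: IF@2 ID@3 stall=2 (RAW on I0.r3 (WB@5)) EX@6 MEM@7 WB@8
I2 sub r2 <- r2,r2: IF@3 ID@6 stall=0 (-) EX@7 MEM@8 WB@9
I3 ld r2 <- r1: IF@6 ID@7 stall=0 (-) EX@8 MEM@9 WB@10
I4 add r5 <- r2,r5: IF@7 ID@8 stall=2 (RAW on I3.r2 (WB@10)) EX@11 MEM@12 WB@13
I5 add r2 <- r4,r4: IF@8 ID@11 stall=0 (-) EX@12 MEM@13 WB@14

Answer: 5 8 9 10 13 14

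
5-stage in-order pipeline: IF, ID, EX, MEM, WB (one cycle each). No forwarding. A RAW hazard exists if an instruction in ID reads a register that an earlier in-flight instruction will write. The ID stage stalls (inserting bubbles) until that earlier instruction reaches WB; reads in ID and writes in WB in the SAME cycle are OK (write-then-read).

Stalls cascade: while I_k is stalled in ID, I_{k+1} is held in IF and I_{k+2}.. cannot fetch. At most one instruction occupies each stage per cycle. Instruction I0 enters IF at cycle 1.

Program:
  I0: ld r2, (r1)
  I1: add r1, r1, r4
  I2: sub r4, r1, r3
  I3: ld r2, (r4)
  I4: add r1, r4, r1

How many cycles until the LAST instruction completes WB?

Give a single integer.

I0 ld r2 <- r1: IF@1 ID@2 stall=0 (-) EX@3 MEM@4 WB@5
I1 add r1 <- r1,r4: IF@2 ID@3 stall=0 (-) EX@4 MEM@5 WB@6
I2 sub r4 <- r1,r3: IF@3 ID@4 stall=2 (RAW on I1.r1 (WB@6)) EX@7 MEM@8 WB@9
I3 ld r2 <- r4: IF@4 ID@7 stall=2 (RAW on I2.r4 (WB@9)) EX@10 MEM@11 WB@12
I4 add r1 <- r4,r1: IF@7 ID@10 stall=0 (-) EX@11 MEM@12 WB@13

Answer: 13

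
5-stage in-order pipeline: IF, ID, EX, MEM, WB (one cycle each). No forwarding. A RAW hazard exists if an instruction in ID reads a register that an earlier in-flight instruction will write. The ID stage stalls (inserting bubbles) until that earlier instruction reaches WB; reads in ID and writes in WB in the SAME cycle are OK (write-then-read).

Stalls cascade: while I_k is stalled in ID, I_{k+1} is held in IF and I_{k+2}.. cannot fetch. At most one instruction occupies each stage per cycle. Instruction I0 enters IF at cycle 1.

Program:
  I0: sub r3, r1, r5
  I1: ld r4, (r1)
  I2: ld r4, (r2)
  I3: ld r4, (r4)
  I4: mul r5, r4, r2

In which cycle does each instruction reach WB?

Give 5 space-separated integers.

I0 sub r3 <- r1,r5: IF@1 ID@2 stall=0 (-) EX@3 MEM@4 WB@5
I1 ld r4 <- r1: IF@2 ID@3 stall=0 (-) EX@4 MEM@5 WB@6
I2 ld r4 <- r2: IF@3 ID@4 stall=0 (-) EX@5 MEM@6 WB@7
I3 ld r4 <- r4: IF@4 ID@5 stall=2 (RAW on I2.r4 (WB@7)) EX@8 MEM@9 WB@10
I4 mul r5 <- r4,r2: IF@5 ID@8 stall=2 (RAW on I3.r4 (WB@10)) EX@11 MEM@12 WB@13

Answer: 5 6 7 10 13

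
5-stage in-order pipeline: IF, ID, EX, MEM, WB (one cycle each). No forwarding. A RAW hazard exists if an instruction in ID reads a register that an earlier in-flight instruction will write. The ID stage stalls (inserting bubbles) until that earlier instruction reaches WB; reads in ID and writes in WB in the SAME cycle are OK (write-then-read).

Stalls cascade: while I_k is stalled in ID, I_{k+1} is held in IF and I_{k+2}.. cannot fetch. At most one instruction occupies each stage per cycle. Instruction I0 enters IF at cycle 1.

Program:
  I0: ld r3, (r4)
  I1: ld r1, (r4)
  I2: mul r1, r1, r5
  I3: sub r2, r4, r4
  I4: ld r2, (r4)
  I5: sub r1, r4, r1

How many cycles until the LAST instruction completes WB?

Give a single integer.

Answer: 12

Derivation:
I0 ld r3 <- r4: IF@1 ID@2 stall=0 (-) EX@3 MEM@4 WB@5
I1 ld r1 <- r4: IF@2 ID@3 stall=0 (-) EX@4 MEM@5 WB@6
I2 mul r1 <- r1,r5: IF@3 ID@4 stall=2 (RAW on I1.r1 (WB@6)) EX@7 MEM@8 WB@9
I3 sub r2 <- r4,r4: IF@4 ID@7 stall=0 (-) EX@8 MEM@9 WB@10
I4 ld r2 <- r4: IF@7 ID@8 stall=0 (-) EX@9 MEM@10 WB@11
I5 sub r1 <- r4,r1: IF@8 ID@9 stall=0 (-) EX@10 MEM@11 WB@12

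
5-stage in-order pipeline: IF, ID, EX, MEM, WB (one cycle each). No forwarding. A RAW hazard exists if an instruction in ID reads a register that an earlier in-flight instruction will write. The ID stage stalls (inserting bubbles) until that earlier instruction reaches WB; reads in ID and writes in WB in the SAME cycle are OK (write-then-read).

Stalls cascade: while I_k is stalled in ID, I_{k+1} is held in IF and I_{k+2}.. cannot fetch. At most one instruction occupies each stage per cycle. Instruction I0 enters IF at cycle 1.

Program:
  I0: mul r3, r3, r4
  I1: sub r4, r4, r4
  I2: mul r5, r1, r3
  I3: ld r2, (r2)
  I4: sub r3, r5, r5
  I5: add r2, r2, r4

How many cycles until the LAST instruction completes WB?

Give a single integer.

I0 mul r3 <- r3,r4: IF@1 ID@2 stall=0 (-) EX@3 MEM@4 WB@5
I1 sub r4 <- r4,r4: IF@2 ID@3 stall=0 (-) EX@4 MEM@5 WB@6
I2 mul r5 <- r1,r3: IF@3 ID@4 stall=1 (RAW on I0.r3 (WB@5)) EX@6 MEM@7 WB@8
I3 ld r2 <- r2: IF@4 ID@6 stall=0 (-) EX@7 MEM@8 WB@9
I4 sub r3 <- r5,r5: IF@6 ID@7 stall=1 (RAW on I2.r5 (WB@8)) EX@9 MEM@10 WB@11
I5 add r2 <- r2,r4: IF@7 ID@9 stall=0 (-) EX@10 MEM@11 WB@12

Answer: 12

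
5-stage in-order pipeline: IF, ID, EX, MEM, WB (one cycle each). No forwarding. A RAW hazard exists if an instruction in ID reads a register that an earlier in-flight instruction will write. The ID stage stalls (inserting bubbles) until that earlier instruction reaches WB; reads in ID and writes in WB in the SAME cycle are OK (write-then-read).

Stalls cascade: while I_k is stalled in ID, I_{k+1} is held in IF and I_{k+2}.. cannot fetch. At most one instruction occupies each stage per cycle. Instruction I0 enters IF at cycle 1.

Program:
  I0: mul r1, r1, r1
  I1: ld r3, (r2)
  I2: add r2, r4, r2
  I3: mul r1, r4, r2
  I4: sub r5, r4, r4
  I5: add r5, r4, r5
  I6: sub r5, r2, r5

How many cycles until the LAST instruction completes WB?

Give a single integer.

I0 mul r1 <- r1,r1: IF@1 ID@2 stall=0 (-) EX@3 MEM@4 WB@5
I1 ld r3 <- r2: IF@2 ID@3 stall=0 (-) EX@4 MEM@5 WB@6
I2 add r2 <- r4,r2: IF@3 ID@4 stall=0 (-) EX@5 MEM@6 WB@7
I3 mul r1 <- r4,r2: IF@4 ID@5 stall=2 (RAW on I2.r2 (WB@7)) EX@8 MEM@9 WB@10
I4 sub r5 <- r4,r4: IF@5 ID@8 stall=0 (-) EX@9 MEM@10 WB@11
I5 add r5 <- r4,r5: IF@8 ID@9 stall=2 (RAW on I4.r5 (WB@11)) EX@12 MEM@13 WB@14
I6 sub r5 <- r2,r5: IF@9 ID@12 stall=2 (RAW on I5.r5 (WB@14)) EX@15 MEM@16 WB@17

Answer: 17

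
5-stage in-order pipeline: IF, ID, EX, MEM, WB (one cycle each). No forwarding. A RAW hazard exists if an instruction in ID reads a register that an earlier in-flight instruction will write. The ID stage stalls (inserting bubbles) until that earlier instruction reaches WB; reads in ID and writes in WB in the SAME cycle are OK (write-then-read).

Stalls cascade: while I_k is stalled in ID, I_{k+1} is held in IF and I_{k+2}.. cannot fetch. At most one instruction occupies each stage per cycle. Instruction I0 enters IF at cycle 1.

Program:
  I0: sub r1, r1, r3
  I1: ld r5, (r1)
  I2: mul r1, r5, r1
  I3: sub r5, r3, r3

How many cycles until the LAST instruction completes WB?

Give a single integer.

I0 sub r1 <- r1,r3: IF@1 ID@2 stall=0 (-) EX@3 MEM@4 WB@5
I1 ld r5 <- r1: IF@2 ID@3 stall=2 (RAW on I0.r1 (WB@5)) EX@6 MEM@7 WB@8
I2 mul r1 <- r5,r1: IF@3 ID@6 stall=2 (RAW on I1.r5 (WB@8)) EX@9 MEM@10 WB@11
I3 sub r5 <- r3,r3: IF@6 ID@9 stall=0 (-) EX@10 MEM@11 WB@12

Answer: 12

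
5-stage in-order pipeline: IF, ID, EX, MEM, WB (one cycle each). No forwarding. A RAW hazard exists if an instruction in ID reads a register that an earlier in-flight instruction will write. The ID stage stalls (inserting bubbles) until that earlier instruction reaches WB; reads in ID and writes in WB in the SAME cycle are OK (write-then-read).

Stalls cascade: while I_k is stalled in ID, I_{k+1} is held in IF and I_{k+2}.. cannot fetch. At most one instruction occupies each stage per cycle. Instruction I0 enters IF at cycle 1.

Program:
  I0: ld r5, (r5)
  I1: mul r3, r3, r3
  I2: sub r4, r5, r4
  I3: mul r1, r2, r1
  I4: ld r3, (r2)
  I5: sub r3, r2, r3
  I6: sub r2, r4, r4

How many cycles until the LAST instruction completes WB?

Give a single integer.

Answer: 14

Derivation:
I0 ld r5 <- r5: IF@1 ID@2 stall=0 (-) EX@3 MEM@4 WB@5
I1 mul r3 <- r3,r3: IF@2 ID@3 stall=0 (-) EX@4 MEM@5 WB@6
I2 sub r4 <- r5,r4: IF@3 ID@4 stall=1 (RAW on I0.r5 (WB@5)) EX@6 MEM@7 WB@8
I3 mul r1 <- r2,r1: IF@4 ID@6 stall=0 (-) EX@7 MEM@8 WB@9
I4 ld r3 <- r2: IF@6 ID@7 stall=0 (-) EX@8 MEM@9 WB@10
I5 sub r3 <- r2,r3: IF@7 ID@8 stall=2 (RAW on I4.r3 (WB@10)) EX@11 MEM@12 WB@13
I6 sub r2 <- r4,r4: IF@8 ID@11 stall=0 (-) EX@12 MEM@13 WB@14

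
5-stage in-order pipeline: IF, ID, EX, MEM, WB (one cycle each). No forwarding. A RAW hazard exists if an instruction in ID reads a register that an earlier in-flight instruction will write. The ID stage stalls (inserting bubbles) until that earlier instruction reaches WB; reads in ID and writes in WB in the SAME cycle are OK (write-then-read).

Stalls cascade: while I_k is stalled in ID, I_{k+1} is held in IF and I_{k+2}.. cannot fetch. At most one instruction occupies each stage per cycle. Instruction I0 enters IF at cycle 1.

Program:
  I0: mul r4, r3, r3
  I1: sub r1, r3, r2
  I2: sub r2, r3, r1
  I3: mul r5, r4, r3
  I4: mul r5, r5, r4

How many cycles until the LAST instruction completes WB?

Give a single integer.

I0 mul r4 <- r3,r3: IF@1 ID@2 stall=0 (-) EX@3 MEM@4 WB@5
I1 sub r1 <- r3,r2: IF@2 ID@3 stall=0 (-) EX@4 MEM@5 WB@6
I2 sub r2 <- r3,r1: IF@3 ID@4 stall=2 (RAW on I1.r1 (WB@6)) EX@7 MEM@8 WB@9
I3 mul r5 <- r4,r3: IF@4 ID@7 stall=0 (-) EX@8 MEM@9 WB@10
I4 mul r5 <- r5,r4: IF@7 ID@8 stall=2 (RAW on I3.r5 (WB@10)) EX@11 MEM@12 WB@13

Answer: 13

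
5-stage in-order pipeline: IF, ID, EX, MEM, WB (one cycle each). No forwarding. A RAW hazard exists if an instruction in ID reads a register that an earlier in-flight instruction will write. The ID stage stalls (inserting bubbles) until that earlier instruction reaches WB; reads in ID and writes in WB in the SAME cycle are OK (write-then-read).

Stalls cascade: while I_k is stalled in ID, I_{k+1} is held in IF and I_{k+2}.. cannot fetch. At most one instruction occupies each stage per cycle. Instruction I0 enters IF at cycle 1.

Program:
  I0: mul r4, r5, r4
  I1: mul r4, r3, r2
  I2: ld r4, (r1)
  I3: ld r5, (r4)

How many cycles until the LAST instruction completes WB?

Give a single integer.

I0 mul r4 <- r5,r4: IF@1 ID@2 stall=0 (-) EX@3 MEM@4 WB@5
I1 mul r4 <- r3,r2: IF@2 ID@3 stall=0 (-) EX@4 MEM@5 WB@6
I2 ld r4 <- r1: IF@3 ID@4 stall=0 (-) EX@5 MEM@6 WB@7
I3 ld r5 <- r4: IF@4 ID@5 stall=2 (RAW on I2.r4 (WB@7)) EX@8 MEM@9 WB@10

Answer: 10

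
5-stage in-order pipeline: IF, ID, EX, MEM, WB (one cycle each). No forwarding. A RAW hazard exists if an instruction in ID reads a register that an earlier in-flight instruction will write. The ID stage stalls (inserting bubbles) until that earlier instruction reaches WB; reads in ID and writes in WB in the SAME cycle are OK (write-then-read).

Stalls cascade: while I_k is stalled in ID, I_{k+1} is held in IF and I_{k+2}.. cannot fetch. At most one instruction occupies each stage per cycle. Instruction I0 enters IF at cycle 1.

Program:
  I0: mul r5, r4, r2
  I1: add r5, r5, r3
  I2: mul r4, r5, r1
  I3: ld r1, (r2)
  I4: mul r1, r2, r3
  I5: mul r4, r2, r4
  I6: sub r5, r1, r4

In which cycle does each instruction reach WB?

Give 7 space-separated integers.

I0 mul r5 <- r4,r2: IF@1 ID@2 stall=0 (-) EX@3 MEM@4 WB@5
I1 add r5 <- r5,r3: IF@2 ID@3 stall=2 (RAW on I0.r5 (WB@5)) EX@6 MEM@7 WB@8
I2 mul r4 <- r5,r1: IF@3 ID@6 stall=2 (RAW on I1.r5 (WB@8)) EX@9 MEM@10 WB@11
I3 ld r1 <- r2: IF@6 ID@9 stall=0 (-) EX@10 MEM@11 WB@12
I4 mul r1 <- r2,r3: IF@9 ID@10 stall=0 (-) EX@11 MEM@12 WB@13
I5 mul r4 <- r2,r4: IF@10 ID@11 stall=0 (-) EX@12 MEM@13 WB@14
I6 sub r5 <- r1,r4: IF@11 ID@12 stall=2 (RAW on I5.r4 (WB@14)) EX@15 MEM@16 WB@17

Answer: 5 8 11 12 13 14 17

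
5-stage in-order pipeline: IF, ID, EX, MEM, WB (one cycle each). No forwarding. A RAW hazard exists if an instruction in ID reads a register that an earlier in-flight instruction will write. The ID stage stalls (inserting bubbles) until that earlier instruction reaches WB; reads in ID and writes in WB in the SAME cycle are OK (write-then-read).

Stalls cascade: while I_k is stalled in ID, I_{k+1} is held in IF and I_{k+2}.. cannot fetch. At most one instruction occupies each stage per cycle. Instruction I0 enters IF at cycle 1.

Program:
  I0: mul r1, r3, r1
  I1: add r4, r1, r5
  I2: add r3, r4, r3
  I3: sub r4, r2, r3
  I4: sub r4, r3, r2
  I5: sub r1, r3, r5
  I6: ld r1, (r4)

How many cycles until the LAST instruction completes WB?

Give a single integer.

Answer: 18

Derivation:
I0 mul r1 <- r3,r1: IF@1 ID@2 stall=0 (-) EX@3 MEM@4 WB@5
I1 add r4 <- r1,r5: IF@2 ID@3 stall=2 (RAW on I0.r1 (WB@5)) EX@6 MEM@7 WB@8
I2 add r3 <- r4,r3: IF@3 ID@6 stall=2 (RAW on I1.r4 (WB@8)) EX@9 MEM@10 WB@11
I3 sub r4 <- r2,r3: IF@6 ID@9 stall=2 (RAW on I2.r3 (WB@11)) EX@12 MEM@13 WB@14
I4 sub r4 <- r3,r2: IF@9 ID@12 stall=0 (-) EX@13 MEM@14 WB@15
I5 sub r1 <- r3,r5: IF@12 ID@13 stall=0 (-) EX@14 MEM@15 WB@16
I6 ld r1 <- r4: IF@13 ID@14 stall=1 (RAW on I4.r4 (WB@15)) EX@16 MEM@17 WB@18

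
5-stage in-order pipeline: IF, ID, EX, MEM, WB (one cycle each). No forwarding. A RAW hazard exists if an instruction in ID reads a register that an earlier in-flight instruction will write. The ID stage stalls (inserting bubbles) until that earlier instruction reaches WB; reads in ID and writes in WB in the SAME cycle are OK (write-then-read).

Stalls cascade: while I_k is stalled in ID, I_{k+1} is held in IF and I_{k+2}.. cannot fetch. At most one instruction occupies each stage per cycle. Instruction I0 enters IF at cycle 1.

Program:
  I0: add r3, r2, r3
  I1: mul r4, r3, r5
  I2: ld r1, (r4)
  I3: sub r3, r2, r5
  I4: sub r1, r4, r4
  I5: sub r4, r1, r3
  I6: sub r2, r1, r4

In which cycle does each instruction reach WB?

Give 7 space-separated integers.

Answer: 5 8 11 12 13 16 19

Derivation:
I0 add r3 <- r2,r3: IF@1 ID@2 stall=0 (-) EX@3 MEM@4 WB@5
I1 mul r4 <- r3,r5: IF@2 ID@3 stall=2 (RAW on I0.r3 (WB@5)) EX@6 MEM@7 WB@8
I2 ld r1 <- r4: IF@3 ID@6 stall=2 (RAW on I1.r4 (WB@8)) EX@9 MEM@10 WB@11
I3 sub r3 <- r2,r5: IF@6 ID@9 stall=0 (-) EX@10 MEM@11 WB@12
I4 sub r1 <- r4,r4: IF@9 ID@10 stall=0 (-) EX@11 MEM@12 WB@13
I5 sub r4 <- r1,r3: IF@10 ID@11 stall=2 (RAW on I4.r1 (WB@13)) EX@14 MEM@15 WB@16
I6 sub r2 <- r1,r4: IF@11 ID@14 stall=2 (RAW on I5.r4 (WB@16)) EX@17 MEM@18 WB@19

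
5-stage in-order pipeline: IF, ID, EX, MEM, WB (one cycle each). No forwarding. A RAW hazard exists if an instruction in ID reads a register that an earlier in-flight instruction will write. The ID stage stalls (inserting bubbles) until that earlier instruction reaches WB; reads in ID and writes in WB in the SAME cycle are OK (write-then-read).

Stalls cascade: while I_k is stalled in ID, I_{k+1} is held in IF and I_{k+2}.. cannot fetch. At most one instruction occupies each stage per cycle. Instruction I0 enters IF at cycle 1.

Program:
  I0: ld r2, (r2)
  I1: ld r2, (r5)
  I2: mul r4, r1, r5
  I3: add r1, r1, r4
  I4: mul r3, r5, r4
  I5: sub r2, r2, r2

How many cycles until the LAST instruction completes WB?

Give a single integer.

I0 ld r2 <- r2: IF@1 ID@2 stall=0 (-) EX@3 MEM@4 WB@5
I1 ld r2 <- r5: IF@2 ID@3 stall=0 (-) EX@4 MEM@5 WB@6
I2 mul r4 <- r1,r5: IF@3 ID@4 stall=0 (-) EX@5 MEM@6 WB@7
I3 add r1 <- r1,r4: IF@4 ID@5 stall=2 (RAW on I2.r4 (WB@7)) EX@8 MEM@9 WB@10
I4 mul r3 <- r5,r4: IF@5 ID@8 stall=0 (-) EX@9 MEM@10 WB@11
I5 sub r2 <- r2,r2: IF@8 ID@9 stall=0 (-) EX@10 MEM@11 WB@12

Answer: 12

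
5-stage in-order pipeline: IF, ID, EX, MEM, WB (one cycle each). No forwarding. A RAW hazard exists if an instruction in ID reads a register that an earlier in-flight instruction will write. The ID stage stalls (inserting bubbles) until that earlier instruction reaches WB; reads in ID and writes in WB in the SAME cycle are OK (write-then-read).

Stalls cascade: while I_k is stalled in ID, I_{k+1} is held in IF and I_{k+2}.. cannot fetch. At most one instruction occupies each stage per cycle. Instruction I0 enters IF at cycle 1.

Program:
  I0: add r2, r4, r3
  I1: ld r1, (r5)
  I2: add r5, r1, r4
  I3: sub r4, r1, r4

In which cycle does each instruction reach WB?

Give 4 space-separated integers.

I0 add r2 <- r4,r3: IF@1 ID@2 stall=0 (-) EX@3 MEM@4 WB@5
I1 ld r1 <- r5: IF@2 ID@3 stall=0 (-) EX@4 MEM@5 WB@6
I2 add r5 <- r1,r4: IF@3 ID@4 stall=2 (RAW on I1.r1 (WB@6)) EX@7 MEM@8 WB@9
I3 sub r4 <- r1,r4: IF@4 ID@7 stall=0 (-) EX@8 MEM@9 WB@10

Answer: 5 6 9 10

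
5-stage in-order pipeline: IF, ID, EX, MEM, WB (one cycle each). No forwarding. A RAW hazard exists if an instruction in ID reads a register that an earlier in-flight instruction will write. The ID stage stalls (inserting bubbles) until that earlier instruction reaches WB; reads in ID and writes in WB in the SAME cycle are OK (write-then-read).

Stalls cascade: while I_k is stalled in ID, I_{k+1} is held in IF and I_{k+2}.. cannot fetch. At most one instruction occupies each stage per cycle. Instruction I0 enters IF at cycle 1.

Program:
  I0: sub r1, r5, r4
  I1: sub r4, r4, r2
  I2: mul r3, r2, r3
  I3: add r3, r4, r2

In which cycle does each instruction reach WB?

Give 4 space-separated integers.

I0 sub r1 <- r5,r4: IF@1 ID@2 stall=0 (-) EX@3 MEM@4 WB@5
I1 sub r4 <- r4,r2: IF@2 ID@3 stall=0 (-) EX@4 MEM@5 WB@6
I2 mul r3 <- r2,r3: IF@3 ID@4 stall=0 (-) EX@5 MEM@6 WB@7
I3 add r3 <- r4,r2: IF@4 ID@5 stall=1 (RAW on I1.r4 (WB@6)) EX@7 MEM@8 WB@9

Answer: 5 6 7 9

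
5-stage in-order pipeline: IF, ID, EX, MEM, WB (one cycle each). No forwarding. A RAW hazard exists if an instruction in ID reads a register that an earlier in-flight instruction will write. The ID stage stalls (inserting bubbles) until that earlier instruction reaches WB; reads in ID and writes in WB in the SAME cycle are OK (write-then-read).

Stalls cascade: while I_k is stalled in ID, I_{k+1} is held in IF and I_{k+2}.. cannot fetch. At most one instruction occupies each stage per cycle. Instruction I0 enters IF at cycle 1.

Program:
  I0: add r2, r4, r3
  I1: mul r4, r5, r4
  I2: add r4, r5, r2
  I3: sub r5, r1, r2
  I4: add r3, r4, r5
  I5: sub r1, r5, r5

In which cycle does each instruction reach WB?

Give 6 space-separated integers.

I0 add r2 <- r4,r3: IF@1 ID@2 stall=0 (-) EX@3 MEM@4 WB@5
I1 mul r4 <- r5,r4: IF@2 ID@3 stall=0 (-) EX@4 MEM@5 WB@6
I2 add r4 <- r5,r2: IF@3 ID@4 stall=1 (RAW on I0.r2 (WB@5)) EX@6 MEM@7 WB@8
I3 sub r5 <- r1,r2: IF@4 ID@6 stall=0 (-) EX@7 MEM@8 WB@9
I4 add r3 <- r4,r5: IF@6 ID@7 stall=2 (RAW on I3.r5 (WB@9)) EX@10 MEM@11 WB@12
I5 sub r1 <- r5,r5: IF@7 ID@10 stall=0 (-) EX@11 MEM@12 WB@13

Answer: 5 6 8 9 12 13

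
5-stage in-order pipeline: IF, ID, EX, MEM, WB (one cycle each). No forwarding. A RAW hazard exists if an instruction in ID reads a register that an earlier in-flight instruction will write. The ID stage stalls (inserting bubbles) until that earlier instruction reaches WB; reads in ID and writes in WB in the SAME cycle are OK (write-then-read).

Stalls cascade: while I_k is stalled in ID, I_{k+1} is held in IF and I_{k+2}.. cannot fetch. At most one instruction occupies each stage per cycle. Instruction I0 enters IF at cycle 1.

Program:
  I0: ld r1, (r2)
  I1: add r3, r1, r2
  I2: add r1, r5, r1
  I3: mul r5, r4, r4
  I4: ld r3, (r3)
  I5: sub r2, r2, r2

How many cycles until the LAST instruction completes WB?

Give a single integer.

Answer: 12

Derivation:
I0 ld r1 <- r2: IF@1 ID@2 stall=0 (-) EX@3 MEM@4 WB@5
I1 add r3 <- r1,r2: IF@2 ID@3 stall=2 (RAW on I0.r1 (WB@5)) EX@6 MEM@7 WB@8
I2 add r1 <- r5,r1: IF@3 ID@6 stall=0 (-) EX@7 MEM@8 WB@9
I3 mul r5 <- r4,r4: IF@6 ID@7 stall=0 (-) EX@8 MEM@9 WB@10
I4 ld r3 <- r3: IF@7 ID@8 stall=0 (-) EX@9 MEM@10 WB@11
I5 sub r2 <- r2,r2: IF@8 ID@9 stall=0 (-) EX@10 MEM@11 WB@12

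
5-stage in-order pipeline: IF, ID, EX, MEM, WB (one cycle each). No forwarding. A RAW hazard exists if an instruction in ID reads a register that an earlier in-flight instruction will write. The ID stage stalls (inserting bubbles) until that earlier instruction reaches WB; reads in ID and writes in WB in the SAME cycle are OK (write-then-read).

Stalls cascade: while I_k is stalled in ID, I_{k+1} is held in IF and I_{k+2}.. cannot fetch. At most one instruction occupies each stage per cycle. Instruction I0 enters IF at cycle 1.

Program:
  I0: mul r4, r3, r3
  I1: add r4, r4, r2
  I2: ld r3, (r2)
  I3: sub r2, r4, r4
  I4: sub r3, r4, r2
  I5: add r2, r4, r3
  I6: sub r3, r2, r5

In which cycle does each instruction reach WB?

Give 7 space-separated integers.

Answer: 5 8 9 11 14 17 20

Derivation:
I0 mul r4 <- r3,r3: IF@1 ID@2 stall=0 (-) EX@3 MEM@4 WB@5
I1 add r4 <- r4,r2: IF@2 ID@3 stall=2 (RAW on I0.r4 (WB@5)) EX@6 MEM@7 WB@8
I2 ld r3 <- r2: IF@3 ID@6 stall=0 (-) EX@7 MEM@8 WB@9
I3 sub r2 <- r4,r4: IF@6 ID@7 stall=1 (RAW on I1.r4 (WB@8)) EX@9 MEM@10 WB@11
I4 sub r3 <- r4,r2: IF@7 ID@9 stall=2 (RAW on I3.r2 (WB@11)) EX@12 MEM@13 WB@14
I5 add r2 <- r4,r3: IF@9 ID@12 stall=2 (RAW on I4.r3 (WB@14)) EX@15 MEM@16 WB@17
I6 sub r3 <- r2,r5: IF@12 ID@15 stall=2 (RAW on I5.r2 (WB@17)) EX@18 MEM@19 WB@20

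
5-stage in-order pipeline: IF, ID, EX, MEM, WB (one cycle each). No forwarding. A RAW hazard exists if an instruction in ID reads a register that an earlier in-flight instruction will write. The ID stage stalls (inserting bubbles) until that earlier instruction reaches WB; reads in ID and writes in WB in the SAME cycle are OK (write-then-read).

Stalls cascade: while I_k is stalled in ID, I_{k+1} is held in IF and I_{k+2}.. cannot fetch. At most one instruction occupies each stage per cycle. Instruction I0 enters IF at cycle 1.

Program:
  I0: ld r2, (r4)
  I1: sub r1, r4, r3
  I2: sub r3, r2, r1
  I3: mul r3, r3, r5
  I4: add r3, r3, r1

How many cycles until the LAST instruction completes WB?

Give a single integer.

Answer: 15

Derivation:
I0 ld r2 <- r4: IF@1 ID@2 stall=0 (-) EX@3 MEM@4 WB@5
I1 sub r1 <- r4,r3: IF@2 ID@3 stall=0 (-) EX@4 MEM@5 WB@6
I2 sub r3 <- r2,r1: IF@3 ID@4 stall=2 (RAW on I1.r1 (WB@6)) EX@7 MEM@8 WB@9
I3 mul r3 <- r3,r5: IF@4 ID@7 stall=2 (RAW on I2.r3 (WB@9)) EX@10 MEM@11 WB@12
I4 add r3 <- r3,r1: IF@7 ID@10 stall=2 (RAW on I3.r3 (WB@12)) EX@13 MEM@14 WB@15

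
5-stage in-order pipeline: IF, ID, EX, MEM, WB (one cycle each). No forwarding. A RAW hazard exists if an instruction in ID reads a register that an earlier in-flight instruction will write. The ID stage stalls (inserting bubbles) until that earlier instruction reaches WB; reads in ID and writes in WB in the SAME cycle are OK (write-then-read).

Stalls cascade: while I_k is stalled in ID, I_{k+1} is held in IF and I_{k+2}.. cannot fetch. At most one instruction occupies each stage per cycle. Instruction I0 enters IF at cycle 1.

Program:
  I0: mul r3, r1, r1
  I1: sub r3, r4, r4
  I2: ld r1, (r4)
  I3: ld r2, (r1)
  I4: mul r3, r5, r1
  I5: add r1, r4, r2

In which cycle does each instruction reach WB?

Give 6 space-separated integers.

I0 mul r3 <- r1,r1: IF@1 ID@2 stall=0 (-) EX@3 MEM@4 WB@5
I1 sub r3 <- r4,r4: IF@2 ID@3 stall=0 (-) EX@4 MEM@5 WB@6
I2 ld r1 <- r4: IF@3 ID@4 stall=0 (-) EX@5 MEM@6 WB@7
I3 ld r2 <- r1: IF@4 ID@5 stall=2 (RAW on I2.r1 (WB@7)) EX@8 MEM@9 WB@10
I4 mul r3 <- r5,r1: IF@5 ID@8 stall=0 (-) EX@9 MEM@10 WB@11
I5 add r1 <- r4,r2: IF@8 ID@9 stall=1 (RAW on I3.r2 (WB@10)) EX@11 MEM@12 WB@13

Answer: 5 6 7 10 11 13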